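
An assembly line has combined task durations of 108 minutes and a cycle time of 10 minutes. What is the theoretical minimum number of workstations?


Formula: N_min = ceil(Sum of Task Times / Cycle Time)
N_min = ceil(108 min / 10 min) = ceil(10.8)
N_min = 11 stations

11


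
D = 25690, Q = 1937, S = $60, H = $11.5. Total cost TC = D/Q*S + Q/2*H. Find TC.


TC = 25690/1937 * 60 + 1937/2 * 11.5

$11933.52


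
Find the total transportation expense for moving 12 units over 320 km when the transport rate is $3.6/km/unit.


TC = dist * cost * units = 320 * 3.6 * 12 = $13824.00

$13824.00


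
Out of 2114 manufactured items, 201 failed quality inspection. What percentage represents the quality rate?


Formula: Quality Rate = Good Pieces / Total Pieces * 100
Good pieces = 2114 - 201 = 1913
QR = 1913 / 2114 * 100 = 90.5%

90.5%


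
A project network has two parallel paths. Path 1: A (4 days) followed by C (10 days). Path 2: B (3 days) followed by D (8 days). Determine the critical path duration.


Path 1 = 4 + 10 = 14 days
Path 2 = 3 + 8 = 11 days
Duration = max(14, 11) = 14 days

14 days


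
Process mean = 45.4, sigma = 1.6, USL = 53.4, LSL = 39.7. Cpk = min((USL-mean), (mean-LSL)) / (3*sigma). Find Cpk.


Cpu = (53.4 - 45.4) / (3 * 1.6) = 1.67
Cpl = (45.4 - 39.7) / (3 * 1.6) = 1.19
Cpk = min(1.67, 1.19) = 1.19

1.19


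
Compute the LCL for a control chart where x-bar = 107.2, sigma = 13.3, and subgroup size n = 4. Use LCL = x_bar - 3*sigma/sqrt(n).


LCL = 107.2 - 3 * 13.3 / sqrt(4)

87.25


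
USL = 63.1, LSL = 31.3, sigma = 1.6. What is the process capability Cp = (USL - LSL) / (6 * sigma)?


Cp = (63.1 - 31.3) / (6 * 1.6)

3.31


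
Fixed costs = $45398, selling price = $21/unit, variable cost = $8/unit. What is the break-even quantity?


Formula: BEQ = Fixed Costs / (Price - Variable Cost)
Contribution margin = $21 - $8 = $13/unit
BEQ = ceil($45398 / $13/unit) = ceil(3492.15) = 3493 units

3493 units


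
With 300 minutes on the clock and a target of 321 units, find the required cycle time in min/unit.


Formula: CT = Available Time / Number of Units
CT = 300 min / 321 units
CT = 0.93 min/unit

0.93 min/unit


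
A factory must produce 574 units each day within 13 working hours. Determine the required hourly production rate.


Formula: Production Rate = Daily Demand / Available Hours
Rate = 574 units/day / 13 hours/day
Rate = 44.2 units/hour

44.2 units/hour


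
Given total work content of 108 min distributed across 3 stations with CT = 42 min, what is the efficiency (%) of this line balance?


Formula: Efficiency = Sum of Task Times / (N_stations * CT) * 100
Total station capacity = 3 stations * 42 min = 126 min
Efficiency = 108 / 126 * 100 = 85.7%

85.7%


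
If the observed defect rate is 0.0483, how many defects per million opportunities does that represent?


DPMO = defect_rate * 1000000 = 0.0483 * 1000000

48300


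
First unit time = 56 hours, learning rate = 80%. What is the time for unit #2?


Formula: T_n = T_1 * (learning_rate)^(log2(n)) where learning_rate = rate/100
Doublings = log2(2) = 1
T_n = 56 * 0.8^1
T_n = 56 * 0.8 = 44.8 hours

44.8 hours


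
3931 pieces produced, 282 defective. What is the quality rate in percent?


Formula: Quality Rate = Good Pieces / Total Pieces * 100
Good pieces = 3931 - 282 = 3649
QR = 3649 / 3931 * 100 = 92.8%

92.8%


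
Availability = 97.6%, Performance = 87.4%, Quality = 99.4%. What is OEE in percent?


Formula: OEE = Availability * Performance * Quality / 10000
A * P = 97.6% * 87.4% / 100 = 85.3%
OEE = 85.3% * 99.4% / 100 = 84.8%

84.8%


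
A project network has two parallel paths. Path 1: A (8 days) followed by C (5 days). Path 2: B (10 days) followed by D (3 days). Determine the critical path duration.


Path 1 = 8 + 5 = 13 days
Path 2 = 10 + 3 = 13 days
Duration = max(13, 13) = 13 days

13 days


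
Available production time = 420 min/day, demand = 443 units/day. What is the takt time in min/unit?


Formula: Takt Time = Available Production Time / Customer Demand
Takt = 420 min/day / 443 units/day
Takt = 0.95 min/unit

0.95 min/unit


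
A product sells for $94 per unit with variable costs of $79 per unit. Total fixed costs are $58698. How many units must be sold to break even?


Formula: BEQ = Fixed Costs / (Price - Variable Cost)
Contribution margin = $94 - $79 = $15/unit
BEQ = ceil($58698 / $15/unit) = ceil(3913.2) = 3914 units

3914 units


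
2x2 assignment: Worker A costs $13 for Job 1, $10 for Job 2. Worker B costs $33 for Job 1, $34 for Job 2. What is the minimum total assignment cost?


Option 1: A->1 + B->2 = $13 + $34 = $47
Option 2: A->2 + B->1 = $10 + $33 = $43
Min cost = min($47, $43) = $43

$43


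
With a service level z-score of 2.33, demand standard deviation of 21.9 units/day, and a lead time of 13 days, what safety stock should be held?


Formula: SS = z * sigma_d * sqrt(LT)
sqrt(LT) = sqrt(13) = 3.6056
SS = 2.33 * 21.9 * 3.6056
SS = 184.0 units

184.0 units


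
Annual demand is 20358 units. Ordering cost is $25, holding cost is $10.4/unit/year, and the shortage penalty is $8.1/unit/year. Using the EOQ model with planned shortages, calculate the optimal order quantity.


Formula: EOQ* = sqrt(2DS/H) * sqrt((H+P)/P)
Base EOQ = sqrt(2*20358*25/10.4) = 312.85 units
Correction = sqrt((10.4+8.1)/8.1) = 1.51127
EOQ* = 312.85 * 1.51127 = 472.8 units

472.8 units


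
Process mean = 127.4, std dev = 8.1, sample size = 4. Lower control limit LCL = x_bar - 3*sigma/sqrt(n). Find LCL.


LCL = 127.4 - 3 * 8.1 / sqrt(4)

115.25


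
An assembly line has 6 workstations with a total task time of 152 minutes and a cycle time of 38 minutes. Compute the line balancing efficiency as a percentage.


Formula: Efficiency = Sum of Task Times / (N_stations * CT) * 100
Total station capacity = 6 stations * 38 min = 228 min
Efficiency = 152 / 228 * 100 = 66.7%

66.7%


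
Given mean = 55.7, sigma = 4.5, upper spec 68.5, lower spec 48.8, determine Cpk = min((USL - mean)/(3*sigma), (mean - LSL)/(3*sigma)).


Cpu = (68.5 - 55.7) / (3 * 4.5) = 0.95
Cpl = (55.7 - 48.8) / (3 * 4.5) = 0.51
Cpk = min(0.95, 0.51) = 0.51

0.51


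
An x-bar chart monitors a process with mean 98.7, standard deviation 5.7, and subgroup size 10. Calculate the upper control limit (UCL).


UCL = 98.7 + 3 * 5.7 / sqrt(10)

104.11


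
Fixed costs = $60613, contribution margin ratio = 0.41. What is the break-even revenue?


Formula: BER = Fixed Costs / Contribution Margin Ratio
BER = $60613 / 0.41
BER = $147836.59 (to the nearest cent)

$147836.59


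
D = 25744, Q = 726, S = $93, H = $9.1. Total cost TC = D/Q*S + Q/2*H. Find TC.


TC = 25744/726 * 93 + 726/2 * 9.1

$6601.09


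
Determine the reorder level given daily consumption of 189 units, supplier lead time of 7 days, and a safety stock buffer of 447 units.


Formula: ROP = (Daily Demand * Lead Time) + Safety Stock
Demand during lead time = 189 * 7 = 1323 units
ROP = 1323 + 447 = 1770 units

1770 units


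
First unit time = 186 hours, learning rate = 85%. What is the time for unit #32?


Formula: T_n = T_1 * (learning_rate)^(log2(n)) where learning_rate = rate/100
Doublings = log2(32) = 5
T_n = 186 * 0.85^5
T_n = 186 * 0.4437 = 82.5 hours

82.5 hours


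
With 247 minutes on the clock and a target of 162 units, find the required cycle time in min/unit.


Formula: CT = Available Time / Number of Units
CT = 247 min / 162 units
CT = 1.52 min/unit

1.52 min/unit


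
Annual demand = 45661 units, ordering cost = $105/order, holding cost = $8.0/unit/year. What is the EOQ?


Formula: EOQ = sqrt(2 * D * S / H)
Numerator: 2 * 45661 * 105 = 9588810
2DS/H = 9588810 / 8.0 = 1198601.3
EOQ = sqrt(1198601.3) = 1094.8 units

1094.8 units


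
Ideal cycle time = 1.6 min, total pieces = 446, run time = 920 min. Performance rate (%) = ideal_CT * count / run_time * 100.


Formula: Performance = (Ideal CT * Total Count) / Run Time * 100
Ideal output time = 1.6 * 446 = 713.6 min
Performance = 713.6 / 920 * 100 = 77.6%

77.6%


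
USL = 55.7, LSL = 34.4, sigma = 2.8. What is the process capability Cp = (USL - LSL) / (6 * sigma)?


Cp = (55.7 - 34.4) / (6 * 2.8)

1.27


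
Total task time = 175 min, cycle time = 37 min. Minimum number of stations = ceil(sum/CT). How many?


Formula: N_min = ceil(Sum of Task Times / Cycle Time)
N_min = ceil(175 min / 37 min) = ceil(4.7297)
N_min = 5 stations

5


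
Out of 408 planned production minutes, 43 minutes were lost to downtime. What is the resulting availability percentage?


Formula: Availability = (Planned Time - Downtime) / Planned Time * 100
Uptime = 408 - 43 = 365 min
Availability = 365 / 408 * 100 = 89.5%

89.5%


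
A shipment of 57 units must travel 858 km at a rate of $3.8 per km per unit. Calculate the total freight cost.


TC = dist * cost * units = 858 * 3.8 * 57 = $185842.80

$185842.80


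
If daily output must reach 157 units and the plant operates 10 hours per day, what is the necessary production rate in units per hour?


Formula: Production Rate = Daily Demand / Available Hours
Rate = 157 units/day / 10 hours/day
Rate = 15.7 units/hour

15.7 units/hour


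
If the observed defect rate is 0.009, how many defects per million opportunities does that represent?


DPMO = defect_rate * 1000000 = 0.009 * 1000000

9000


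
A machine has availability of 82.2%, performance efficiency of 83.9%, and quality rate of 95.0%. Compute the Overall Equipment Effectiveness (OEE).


Formula: OEE = Availability * Performance * Quality / 10000
A * P = 82.2% * 83.9% / 100 = 68.97%
OEE = 68.97% * 95.0% / 100 = 65.5%

65.5%


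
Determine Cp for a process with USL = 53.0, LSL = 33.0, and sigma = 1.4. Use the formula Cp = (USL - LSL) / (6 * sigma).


Cp = (53.0 - 33.0) / (6 * 1.4)

2.38


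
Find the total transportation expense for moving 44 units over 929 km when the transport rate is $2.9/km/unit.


TC = dist * cost * units = 929 * 2.9 * 44 = $118540.40

$118540.40


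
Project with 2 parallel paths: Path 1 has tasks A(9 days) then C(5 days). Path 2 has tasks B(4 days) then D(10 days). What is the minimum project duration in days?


Path 1 = 9 + 5 = 14 days
Path 2 = 4 + 10 = 14 days
Duration = max(14, 14) = 14 days

14 days


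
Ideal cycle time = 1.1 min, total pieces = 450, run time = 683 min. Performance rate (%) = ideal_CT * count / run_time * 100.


Formula: Performance = (Ideal CT * Total Count) / Run Time * 100
Ideal output time = 1.1 * 450 = 495.0 min
Performance = 495.0 / 683 * 100 = 72.5%

72.5%


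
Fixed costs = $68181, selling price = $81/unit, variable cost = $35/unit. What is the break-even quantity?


Formula: BEQ = Fixed Costs / (Price - Variable Cost)
Contribution margin = $81 - $35 = $46/unit
BEQ = ceil($68181 / $46/unit) = ceil(1482.2) = 1483 units

1483 units


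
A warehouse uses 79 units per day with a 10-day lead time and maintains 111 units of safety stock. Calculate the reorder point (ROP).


Formula: ROP = (Daily Demand * Lead Time) + Safety Stock
Demand during lead time = 79 * 10 = 790 units
ROP = 790 + 111 = 901 units

901 units


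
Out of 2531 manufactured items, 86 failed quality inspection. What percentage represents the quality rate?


Formula: Quality Rate = Good Pieces / Total Pieces * 100
Good pieces = 2531 - 86 = 2445
QR = 2445 / 2531 * 100 = 96.6%

96.6%


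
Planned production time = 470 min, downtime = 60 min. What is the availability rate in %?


Formula: Availability = (Planned Time - Downtime) / Planned Time * 100
Uptime = 470 - 60 = 410 min
Availability = 410 / 470 * 100 = 87.2%

87.2%


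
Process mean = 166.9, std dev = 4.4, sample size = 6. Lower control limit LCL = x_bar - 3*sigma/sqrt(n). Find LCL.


LCL = 166.9 - 3 * 4.4 / sqrt(6)

161.51


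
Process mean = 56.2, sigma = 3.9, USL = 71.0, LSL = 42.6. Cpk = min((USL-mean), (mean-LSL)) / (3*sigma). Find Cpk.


Cpu = (71.0 - 56.2) / (3 * 3.9) = 1.26
Cpl = (56.2 - 42.6) / (3 * 3.9) = 1.16
Cpk = min(1.26, 1.16) = 1.16

1.16


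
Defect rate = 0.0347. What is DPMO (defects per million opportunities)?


DPMO = defect_rate * 1000000 = 0.0347 * 1000000

34700


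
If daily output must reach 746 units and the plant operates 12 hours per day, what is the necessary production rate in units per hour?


Formula: Production Rate = Daily Demand / Available Hours
Rate = 746 units/day / 12 hours/day
Rate = 62.2 units/hour

62.2 units/hour


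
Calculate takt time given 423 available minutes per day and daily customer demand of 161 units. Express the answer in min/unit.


Formula: Takt Time = Available Production Time / Customer Demand
Takt = 423 min/day / 161 units/day
Takt = 2.63 min/unit

2.63 min/unit


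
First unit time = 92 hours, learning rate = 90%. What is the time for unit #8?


Formula: T_n = T_1 * (learning_rate)^(log2(n)) where learning_rate = rate/100
Doublings = log2(8) = 3
T_n = 92 * 0.9^3
T_n = 92 * 0.729 = 67.1 hours

67.1 hours


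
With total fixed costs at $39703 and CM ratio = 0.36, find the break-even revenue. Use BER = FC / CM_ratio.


Formula: BER = Fixed Costs / Contribution Margin Ratio
BER = $39703 / 0.36
BER = $110286.11 (to the nearest cent)

$110286.11


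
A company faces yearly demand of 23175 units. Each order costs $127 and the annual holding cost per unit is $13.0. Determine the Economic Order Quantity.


Formula: EOQ = sqrt(2 * D * S / H)
Numerator: 2 * 23175 * 127 = 5886450
2DS/H = 5886450 / 13.0 = 452803.8
EOQ = sqrt(452803.8) = 672.9 units

672.9 units


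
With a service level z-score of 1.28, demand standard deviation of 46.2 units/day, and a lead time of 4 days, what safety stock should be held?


Formula: SS = z * sigma_d * sqrt(LT)
sqrt(LT) = sqrt(4) = 2.0
SS = 1.28 * 46.2 * 2.0
SS = 118.3 units

118.3 units


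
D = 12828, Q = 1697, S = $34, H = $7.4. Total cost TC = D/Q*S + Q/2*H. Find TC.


TC = 12828/1697 * 34 + 1697/2 * 7.4

$6535.91


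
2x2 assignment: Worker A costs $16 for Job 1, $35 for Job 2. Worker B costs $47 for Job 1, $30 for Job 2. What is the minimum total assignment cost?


Option 1: A->1 + B->2 = $16 + $30 = $46
Option 2: A->2 + B->1 = $35 + $47 = $82
Min cost = min($46, $82) = $46

$46


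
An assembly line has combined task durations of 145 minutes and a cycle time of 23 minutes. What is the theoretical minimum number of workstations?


Formula: N_min = ceil(Sum of Task Times / Cycle Time)
N_min = ceil(145 min / 23 min) = ceil(6.3043)
N_min = 7 stations

7


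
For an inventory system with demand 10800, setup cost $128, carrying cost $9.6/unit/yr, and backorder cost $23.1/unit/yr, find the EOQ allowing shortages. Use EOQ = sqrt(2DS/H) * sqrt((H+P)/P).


Formula: EOQ* = sqrt(2DS/H) * sqrt((H+P)/P)
Base EOQ = sqrt(2*10800*128/9.6) = 536.66 units
Correction = sqrt((9.6+23.1)/23.1) = 1.18978
EOQ* = 536.66 * 1.18978 = 638.5 units

638.5 units


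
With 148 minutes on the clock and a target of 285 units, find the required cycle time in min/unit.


Formula: CT = Available Time / Number of Units
CT = 148 min / 285 units
CT = 0.52 min/unit

0.52 min/unit


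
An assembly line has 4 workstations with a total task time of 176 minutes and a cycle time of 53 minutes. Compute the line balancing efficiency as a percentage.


Formula: Efficiency = Sum of Task Times / (N_stations * CT) * 100
Total station capacity = 4 stations * 53 min = 212 min
Efficiency = 176 / 212 * 100 = 83.0%

83.0%


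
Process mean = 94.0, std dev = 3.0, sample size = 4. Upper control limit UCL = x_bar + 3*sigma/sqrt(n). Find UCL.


UCL = 94.0 + 3 * 3.0 / sqrt(4)

98.5


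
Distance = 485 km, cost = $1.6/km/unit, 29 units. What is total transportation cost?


TC = dist * cost * units = 485 * 1.6 * 29 = $22504.00

$22504.00


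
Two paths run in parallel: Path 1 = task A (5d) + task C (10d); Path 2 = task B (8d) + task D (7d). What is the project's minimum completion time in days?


Path 1 = 5 + 10 = 15 days
Path 2 = 8 + 7 = 15 days
Duration = max(15, 15) = 15 days

15 days


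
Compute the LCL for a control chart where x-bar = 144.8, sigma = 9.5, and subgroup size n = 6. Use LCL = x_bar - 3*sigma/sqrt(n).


LCL = 144.8 - 3 * 9.5 / sqrt(6)

133.16


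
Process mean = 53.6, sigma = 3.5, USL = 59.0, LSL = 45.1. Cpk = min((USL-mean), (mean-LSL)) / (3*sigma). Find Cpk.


Cpu = (59.0 - 53.6) / (3 * 3.5) = 0.51
Cpl = (53.6 - 45.1) / (3 * 3.5) = 0.81
Cpk = min(0.51, 0.81) = 0.51

0.51


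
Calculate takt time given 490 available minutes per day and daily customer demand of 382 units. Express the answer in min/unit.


Formula: Takt Time = Available Production Time / Customer Demand
Takt = 490 min/day / 382 units/day
Takt = 1.28 min/unit

1.28 min/unit


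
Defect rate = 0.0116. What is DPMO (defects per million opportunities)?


DPMO = defect_rate * 1000000 = 0.0116 * 1000000

11600


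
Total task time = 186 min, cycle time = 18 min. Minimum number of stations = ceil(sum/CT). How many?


Formula: N_min = ceil(Sum of Task Times / Cycle Time)
N_min = ceil(186 min / 18 min) = ceil(10.3333)
N_min = 11 stations

11


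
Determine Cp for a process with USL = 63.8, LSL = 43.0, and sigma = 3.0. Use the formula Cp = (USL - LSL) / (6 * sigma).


Cp = (63.8 - 43.0) / (6 * 3.0)

1.16


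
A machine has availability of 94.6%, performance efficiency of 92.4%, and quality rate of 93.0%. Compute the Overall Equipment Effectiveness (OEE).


Formula: OEE = Availability * Performance * Quality / 10000
A * P = 94.6% * 92.4% / 100 = 87.41%
OEE = 87.41% * 93.0% / 100 = 81.3%

81.3%


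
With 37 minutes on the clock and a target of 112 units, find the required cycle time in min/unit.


Formula: CT = Available Time / Number of Units
CT = 37 min / 112 units
CT = 0.33 min/unit

0.33 min/unit


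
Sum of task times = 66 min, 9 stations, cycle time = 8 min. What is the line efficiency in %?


Formula: Efficiency = Sum of Task Times / (N_stations * CT) * 100
Total station capacity = 9 stations * 8 min = 72 min
Efficiency = 66 / 72 * 100 = 91.7%

91.7%


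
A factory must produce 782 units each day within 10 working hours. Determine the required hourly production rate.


Formula: Production Rate = Daily Demand / Available Hours
Rate = 782 units/day / 10 hours/day
Rate = 78.2 units/hour

78.2 units/hour


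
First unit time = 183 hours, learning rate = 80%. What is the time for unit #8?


Formula: T_n = T_1 * (learning_rate)^(log2(n)) where learning_rate = rate/100
Doublings = log2(8) = 3
T_n = 183 * 0.8^3
T_n = 183 * 0.512 = 93.7 hours

93.7 hours


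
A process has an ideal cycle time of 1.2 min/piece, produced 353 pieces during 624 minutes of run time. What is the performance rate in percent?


Formula: Performance = (Ideal CT * Total Count) / Run Time * 100
Ideal output time = 1.2 * 353 = 423.6 min
Performance = 423.6 / 624 * 100 = 67.9%

67.9%


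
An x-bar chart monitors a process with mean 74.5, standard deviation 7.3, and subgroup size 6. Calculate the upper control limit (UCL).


UCL = 74.5 + 3 * 7.3 / sqrt(6)

83.44


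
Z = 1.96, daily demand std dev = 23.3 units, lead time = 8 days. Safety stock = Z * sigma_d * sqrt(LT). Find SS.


Formula: SS = z * sigma_d * sqrt(LT)
sqrt(LT) = sqrt(8) = 2.8284
SS = 1.96 * 23.3 * 2.8284
SS = 129.2 units

129.2 units


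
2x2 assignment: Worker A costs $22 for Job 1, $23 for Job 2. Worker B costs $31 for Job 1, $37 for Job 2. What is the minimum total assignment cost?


Option 1: A->1 + B->2 = $22 + $37 = $59
Option 2: A->2 + B->1 = $23 + $31 = $54
Min cost = min($59, $54) = $54

$54


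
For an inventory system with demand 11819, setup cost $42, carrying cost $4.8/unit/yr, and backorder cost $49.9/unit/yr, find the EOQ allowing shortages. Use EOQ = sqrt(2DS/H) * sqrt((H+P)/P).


Formula: EOQ* = sqrt(2DS/H) * sqrt((H+P)/P)
Base EOQ = sqrt(2*11819*42/4.8) = 454.79 units
Correction = sqrt((4.8+49.9)/49.9) = 1.04699
EOQ* = 454.79 * 1.04699 = 476.2 units

476.2 units


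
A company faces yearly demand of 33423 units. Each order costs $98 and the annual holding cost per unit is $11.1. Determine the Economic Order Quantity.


Formula: EOQ = sqrt(2 * D * S / H)
Numerator: 2 * 33423 * 98 = 6550908
2DS/H = 6550908 / 11.1 = 590171.9
EOQ = sqrt(590171.9) = 768.2 units

768.2 units


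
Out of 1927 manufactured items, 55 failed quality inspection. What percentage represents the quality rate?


Formula: Quality Rate = Good Pieces / Total Pieces * 100
Good pieces = 1927 - 55 = 1872
QR = 1872 / 1927 * 100 = 97.1%

97.1%


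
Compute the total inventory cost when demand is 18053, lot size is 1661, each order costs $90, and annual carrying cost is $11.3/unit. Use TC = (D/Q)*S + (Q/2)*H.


TC = 18053/1661 * 90 + 1661/2 * 11.3

$10362.84


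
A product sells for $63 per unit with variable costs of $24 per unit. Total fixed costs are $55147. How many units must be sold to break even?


Formula: BEQ = Fixed Costs / (Price - Variable Cost)
Contribution margin = $63 - $24 = $39/unit
BEQ = ceil($55147 / $39/unit) = ceil(1414.03) = 1415 units

1415 units


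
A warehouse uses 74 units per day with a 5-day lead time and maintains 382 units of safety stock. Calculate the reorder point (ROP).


Formula: ROP = (Daily Demand * Lead Time) + Safety Stock
Demand during lead time = 74 * 5 = 370 units
ROP = 370 + 382 = 752 units

752 units


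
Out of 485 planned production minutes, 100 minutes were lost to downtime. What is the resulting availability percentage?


Formula: Availability = (Planned Time - Downtime) / Planned Time * 100
Uptime = 485 - 100 = 385 min
Availability = 385 / 485 * 100 = 79.4%

79.4%


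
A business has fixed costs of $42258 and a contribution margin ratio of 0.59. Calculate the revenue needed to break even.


Formula: BER = Fixed Costs / Contribution Margin Ratio
BER = $42258 / 0.59
BER = $71623.73 (to the nearest cent)

$71623.73


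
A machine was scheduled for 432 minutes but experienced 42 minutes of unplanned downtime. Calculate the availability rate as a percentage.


Formula: Availability = (Planned Time - Downtime) / Planned Time * 100
Uptime = 432 - 42 = 390 min
Availability = 390 / 432 * 100 = 90.3%

90.3%


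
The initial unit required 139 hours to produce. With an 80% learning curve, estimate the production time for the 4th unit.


Formula: T_n = T_1 * (learning_rate)^(log2(n)) where learning_rate = rate/100
Doublings = log2(4) = 2
T_n = 139 * 0.8^2
T_n = 139 * 0.64 = 89.0 hours

89.0 hours


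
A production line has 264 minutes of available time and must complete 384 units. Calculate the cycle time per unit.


Formula: CT = Available Time / Number of Units
CT = 264 min / 384 units
CT = 0.69 min/unit

0.69 min/unit


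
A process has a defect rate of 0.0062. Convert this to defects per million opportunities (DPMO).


DPMO = defect_rate * 1000000 = 0.0062 * 1000000

6200


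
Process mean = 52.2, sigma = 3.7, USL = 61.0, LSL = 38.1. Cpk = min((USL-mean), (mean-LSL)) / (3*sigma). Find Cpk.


Cpu = (61.0 - 52.2) / (3 * 3.7) = 0.79
Cpl = (52.2 - 38.1) / (3 * 3.7) = 1.27
Cpk = min(0.79, 1.27) = 0.79

0.79


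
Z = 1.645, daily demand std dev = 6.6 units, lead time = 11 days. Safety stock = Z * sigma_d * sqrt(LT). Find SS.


Formula: SS = z * sigma_d * sqrt(LT)
sqrt(LT) = sqrt(11) = 3.3166
SS = 1.645 * 6.6 * 3.3166
SS = 36.0 units

36.0 units


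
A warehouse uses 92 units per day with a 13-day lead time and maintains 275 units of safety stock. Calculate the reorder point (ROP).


Formula: ROP = (Daily Demand * Lead Time) + Safety Stock
Demand during lead time = 92 * 13 = 1196 units
ROP = 1196 + 275 = 1471 units

1471 units


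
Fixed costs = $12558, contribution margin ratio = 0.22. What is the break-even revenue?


Formula: BER = Fixed Costs / Contribution Margin Ratio
BER = $12558 / 0.22
BER = $57081.82 (to the nearest cent)

$57081.82


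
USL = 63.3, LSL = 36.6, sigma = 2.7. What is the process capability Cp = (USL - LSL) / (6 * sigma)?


Cp = (63.3 - 36.6) / (6 * 2.7)

1.65


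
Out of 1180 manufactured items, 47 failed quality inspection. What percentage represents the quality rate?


Formula: Quality Rate = Good Pieces / Total Pieces * 100
Good pieces = 1180 - 47 = 1133
QR = 1133 / 1180 * 100 = 96.0%

96.0%


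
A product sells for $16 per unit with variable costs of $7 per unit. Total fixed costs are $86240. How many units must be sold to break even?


Formula: BEQ = Fixed Costs / (Price - Variable Cost)
Contribution margin = $16 - $7 = $9/unit
BEQ = ceil($86240 / $9/unit) = ceil(9582.22) = 9583 units

9583 units


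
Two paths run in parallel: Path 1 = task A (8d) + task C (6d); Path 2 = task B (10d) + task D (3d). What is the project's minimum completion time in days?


Path 1 = 8 + 6 = 14 days
Path 2 = 10 + 3 = 13 days
Duration = max(14, 13) = 14 days

14 days


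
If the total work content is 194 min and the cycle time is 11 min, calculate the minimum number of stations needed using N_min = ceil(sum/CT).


Formula: N_min = ceil(Sum of Task Times / Cycle Time)
N_min = ceil(194 min / 11 min) = ceil(17.6364)
N_min = 18 stations

18


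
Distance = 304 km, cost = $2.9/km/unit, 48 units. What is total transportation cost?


TC = dist * cost * units = 304 * 2.9 * 48 = $42316.80

$42316.80


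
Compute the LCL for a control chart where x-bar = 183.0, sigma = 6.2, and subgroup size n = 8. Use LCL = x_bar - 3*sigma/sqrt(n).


LCL = 183.0 - 3 * 6.2 / sqrt(8)

176.42


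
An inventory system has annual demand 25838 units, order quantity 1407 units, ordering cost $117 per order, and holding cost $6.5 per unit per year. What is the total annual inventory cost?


TC = 25838/1407 * 117 + 1407/2 * 6.5

$6721.33


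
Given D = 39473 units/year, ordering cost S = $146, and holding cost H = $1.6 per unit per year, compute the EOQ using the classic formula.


Formula: EOQ = sqrt(2 * D * S / H)
Numerator: 2 * 39473 * 146 = 11526116
2DS/H = 11526116 / 1.6 = 7203822.5
EOQ = sqrt(7203822.5) = 2684.0 units

2684.0 units


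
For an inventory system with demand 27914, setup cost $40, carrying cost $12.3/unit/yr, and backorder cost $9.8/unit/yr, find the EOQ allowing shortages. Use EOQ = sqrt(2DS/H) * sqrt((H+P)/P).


Formula: EOQ* = sqrt(2DS/H) * sqrt((H+P)/P)
Base EOQ = sqrt(2*27914*40/12.3) = 426.09 units
Correction = sqrt((12.3+9.8)/9.8) = 1.5017
EOQ* = 426.09 * 1.5017 = 639.9 units

639.9 units


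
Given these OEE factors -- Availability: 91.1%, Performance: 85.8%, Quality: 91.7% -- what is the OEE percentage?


Formula: OEE = Availability * Performance * Quality / 10000
A * P = 91.1% * 85.8% / 100 = 78.16%
OEE = 78.16% * 91.7% / 100 = 71.7%

71.7%


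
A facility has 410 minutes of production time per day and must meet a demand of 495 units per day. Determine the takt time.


Formula: Takt Time = Available Production Time / Customer Demand
Takt = 410 min/day / 495 units/day
Takt = 0.83 min/unit

0.83 min/unit


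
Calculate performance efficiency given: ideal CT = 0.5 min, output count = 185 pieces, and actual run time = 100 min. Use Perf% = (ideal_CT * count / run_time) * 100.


Formula: Performance = (Ideal CT * Total Count) / Run Time * 100
Ideal output time = 0.5 * 185 = 92.5 min
Performance = 92.5 / 100 * 100 = 92.5%

92.5%


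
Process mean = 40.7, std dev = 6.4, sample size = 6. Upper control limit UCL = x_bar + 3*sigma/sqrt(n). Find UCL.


UCL = 40.7 + 3 * 6.4 / sqrt(6)

48.54


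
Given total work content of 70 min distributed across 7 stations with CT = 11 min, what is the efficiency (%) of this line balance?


Formula: Efficiency = Sum of Task Times / (N_stations * CT) * 100
Total station capacity = 7 stations * 11 min = 77 min
Efficiency = 70 / 77 * 100 = 90.9%

90.9%


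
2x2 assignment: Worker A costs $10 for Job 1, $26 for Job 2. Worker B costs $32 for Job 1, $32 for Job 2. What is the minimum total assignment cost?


Option 1: A->1 + B->2 = $10 + $32 = $42
Option 2: A->2 + B->1 = $26 + $32 = $58
Min cost = min($42, $58) = $42

$42


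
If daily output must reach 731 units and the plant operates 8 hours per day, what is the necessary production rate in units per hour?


Formula: Production Rate = Daily Demand / Available Hours
Rate = 731 units/day / 8 hours/day
Rate = 91.4 units/hour

91.4 units/hour


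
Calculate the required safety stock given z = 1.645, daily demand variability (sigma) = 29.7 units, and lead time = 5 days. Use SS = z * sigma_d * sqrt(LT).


Formula: SS = z * sigma_d * sqrt(LT)
sqrt(LT) = sqrt(5) = 2.2361
SS = 1.645 * 29.7 * 2.2361
SS = 109.2 units

109.2 units


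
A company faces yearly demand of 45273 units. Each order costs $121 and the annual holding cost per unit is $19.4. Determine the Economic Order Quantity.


Formula: EOQ = sqrt(2 * D * S / H)
Numerator: 2 * 45273 * 121 = 10956066
2DS/H = 10956066 / 19.4 = 564745.7
EOQ = sqrt(564745.7) = 751.5 units

751.5 units


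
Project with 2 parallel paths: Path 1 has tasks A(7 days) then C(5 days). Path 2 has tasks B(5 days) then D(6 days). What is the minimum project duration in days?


Path 1 = 7 + 5 = 12 days
Path 2 = 5 + 6 = 11 days
Duration = max(12, 11) = 12 days

12 days


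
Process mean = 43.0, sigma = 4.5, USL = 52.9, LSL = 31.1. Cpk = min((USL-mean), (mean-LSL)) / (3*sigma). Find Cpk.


Cpu = (52.9 - 43.0) / (3 * 4.5) = 0.73
Cpl = (43.0 - 31.1) / (3 * 4.5) = 0.88
Cpk = min(0.73, 0.88) = 0.73

0.73


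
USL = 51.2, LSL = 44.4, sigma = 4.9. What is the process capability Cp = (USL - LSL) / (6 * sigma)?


Cp = (51.2 - 44.4) / (6 * 4.9)

0.23


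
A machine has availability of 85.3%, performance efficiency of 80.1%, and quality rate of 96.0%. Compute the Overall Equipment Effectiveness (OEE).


Formula: OEE = Availability * Performance * Quality / 10000
A * P = 85.3% * 80.1% / 100 = 68.33%
OEE = 68.33% * 96.0% / 100 = 65.6%

65.6%


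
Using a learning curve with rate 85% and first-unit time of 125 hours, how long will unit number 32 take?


Formula: T_n = T_1 * (learning_rate)^(log2(n)) where learning_rate = rate/100
Doublings = log2(32) = 5
T_n = 125 * 0.85^5
T_n = 125 * 0.4437 = 55.5 hours

55.5 hours


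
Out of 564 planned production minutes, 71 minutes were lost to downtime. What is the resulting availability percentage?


Formula: Availability = (Planned Time - Downtime) / Planned Time * 100
Uptime = 564 - 71 = 493 min
Availability = 493 / 564 * 100 = 87.4%

87.4%


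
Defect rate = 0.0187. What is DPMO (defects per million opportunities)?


DPMO = defect_rate * 1000000 = 0.0187 * 1000000

18700


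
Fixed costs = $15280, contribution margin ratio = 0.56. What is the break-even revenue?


Formula: BER = Fixed Costs / Contribution Margin Ratio
BER = $15280 / 0.56
BER = $27285.71 (to the nearest cent)

$27285.71


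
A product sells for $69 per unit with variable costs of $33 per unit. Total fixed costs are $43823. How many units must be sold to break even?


Formula: BEQ = Fixed Costs / (Price - Variable Cost)
Contribution margin = $69 - $33 = $36/unit
BEQ = ceil($43823 / $36/unit) = ceil(1217.31) = 1218 units

1218 units


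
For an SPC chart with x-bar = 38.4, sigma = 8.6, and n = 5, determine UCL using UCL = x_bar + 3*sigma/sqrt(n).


UCL = 38.4 + 3 * 8.6 / sqrt(5)

49.94


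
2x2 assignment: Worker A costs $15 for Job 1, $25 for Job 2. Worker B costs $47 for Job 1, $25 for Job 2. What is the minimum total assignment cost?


Option 1: A->1 + B->2 = $15 + $25 = $40
Option 2: A->2 + B->1 = $25 + $47 = $72
Min cost = min($40, $72) = $40

$40


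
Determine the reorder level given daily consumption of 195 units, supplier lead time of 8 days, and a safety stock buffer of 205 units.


Formula: ROP = (Daily Demand * Lead Time) + Safety Stock
Demand during lead time = 195 * 8 = 1560 units
ROP = 1560 + 205 = 1765 units

1765 units


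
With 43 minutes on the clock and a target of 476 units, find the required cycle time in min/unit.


Formula: CT = Available Time / Number of Units
CT = 43 min / 476 units
CT = 0.09 min/unit

0.09 min/unit


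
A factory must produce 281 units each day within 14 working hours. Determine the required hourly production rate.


Formula: Production Rate = Daily Demand / Available Hours
Rate = 281 units/day / 14 hours/day
Rate = 20.1 units/hour

20.1 units/hour


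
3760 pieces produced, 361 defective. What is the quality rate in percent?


Formula: Quality Rate = Good Pieces / Total Pieces * 100
Good pieces = 3760 - 361 = 3399
QR = 3399 / 3760 * 100 = 90.4%

90.4%


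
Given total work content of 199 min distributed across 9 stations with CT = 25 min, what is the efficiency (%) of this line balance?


Formula: Efficiency = Sum of Task Times / (N_stations * CT) * 100
Total station capacity = 9 stations * 25 min = 225 min
Efficiency = 199 / 225 * 100 = 88.4%

88.4%


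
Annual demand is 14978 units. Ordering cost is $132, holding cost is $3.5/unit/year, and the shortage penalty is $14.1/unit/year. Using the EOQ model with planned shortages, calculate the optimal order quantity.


Formula: EOQ* = sqrt(2DS/H) * sqrt((H+P)/P)
Base EOQ = sqrt(2*14978*132/3.5) = 1062.91 units
Correction = sqrt((3.5+14.1)/14.1) = 1.11724
EOQ* = 1062.91 * 1.11724 = 1187.5 units

1187.5 units


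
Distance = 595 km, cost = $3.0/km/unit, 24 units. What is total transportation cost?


TC = dist * cost * units = 595 * 3.0 * 24 = $42840.00

$42840.00


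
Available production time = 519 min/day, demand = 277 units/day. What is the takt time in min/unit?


Formula: Takt Time = Available Production Time / Customer Demand
Takt = 519 min/day / 277 units/day
Takt = 1.87 min/unit

1.87 min/unit


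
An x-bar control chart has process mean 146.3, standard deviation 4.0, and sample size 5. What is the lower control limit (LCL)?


LCL = 146.3 - 3 * 4.0 / sqrt(5)

140.93


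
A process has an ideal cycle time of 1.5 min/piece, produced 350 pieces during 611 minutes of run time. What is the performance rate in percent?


Formula: Performance = (Ideal CT * Total Count) / Run Time * 100
Ideal output time = 1.5 * 350 = 525.0 min
Performance = 525.0 / 611 * 100 = 85.9%

85.9%


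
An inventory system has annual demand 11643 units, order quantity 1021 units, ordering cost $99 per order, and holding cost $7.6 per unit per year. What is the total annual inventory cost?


TC = 11643/1021 * 99 + 1021/2 * 7.6

$5008.75


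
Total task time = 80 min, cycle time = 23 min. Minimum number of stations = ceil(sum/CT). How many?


Formula: N_min = ceil(Sum of Task Times / Cycle Time)
N_min = ceil(80 min / 23 min) = ceil(3.4783)
N_min = 4 stations

4


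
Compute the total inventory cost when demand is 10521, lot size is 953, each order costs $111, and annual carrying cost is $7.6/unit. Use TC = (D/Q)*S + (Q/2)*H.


TC = 10521/953 * 111 + 953/2 * 7.6

$4846.83


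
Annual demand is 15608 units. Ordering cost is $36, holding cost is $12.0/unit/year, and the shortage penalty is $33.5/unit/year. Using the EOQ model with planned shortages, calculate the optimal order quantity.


Formula: EOQ* = sqrt(2DS/H) * sqrt((H+P)/P)
Base EOQ = sqrt(2*15608*36/12.0) = 306.02 units
Correction = sqrt((12.0+33.5)/33.5) = 1.16542
EOQ* = 306.02 * 1.16542 = 356.6 units

356.6 units


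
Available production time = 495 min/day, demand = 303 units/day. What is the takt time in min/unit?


Formula: Takt Time = Available Production Time / Customer Demand
Takt = 495 min/day / 303 units/day
Takt = 1.63 min/unit

1.63 min/unit


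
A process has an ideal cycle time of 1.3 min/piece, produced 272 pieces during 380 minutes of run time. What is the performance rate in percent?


Formula: Performance = (Ideal CT * Total Count) / Run Time * 100
Ideal output time = 1.3 * 272 = 353.6 min
Performance = 353.6 / 380 * 100 = 93.1%

93.1%


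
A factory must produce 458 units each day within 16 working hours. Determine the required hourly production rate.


Formula: Production Rate = Daily Demand / Available Hours
Rate = 458 units/day / 16 hours/day
Rate = 28.6 units/hour

28.6 units/hour


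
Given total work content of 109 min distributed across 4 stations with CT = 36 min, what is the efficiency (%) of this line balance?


Formula: Efficiency = Sum of Task Times / (N_stations * CT) * 100
Total station capacity = 4 stations * 36 min = 144 min
Efficiency = 109 / 144 * 100 = 75.7%

75.7%


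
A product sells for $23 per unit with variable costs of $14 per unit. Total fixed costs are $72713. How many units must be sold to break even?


Formula: BEQ = Fixed Costs / (Price - Variable Cost)
Contribution margin = $23 - $14 = $9/unit
BEQ = ceil($72713 / $9/unit) = ceil(8079.22) = 8080 units

8080 units


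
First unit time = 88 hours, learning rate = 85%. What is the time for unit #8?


Formula: T_n = T_1 * (learning_rate)^(log2(n)) where learning_rate = rate/100
Doublings = log2(8) = 3
T_n = 88 * 0.85^3
T_n = 88 * 0.6141 = 54.0 hours

54.0 hours


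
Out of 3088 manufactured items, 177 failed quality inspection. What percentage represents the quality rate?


Formula: Quality Rate = Good Pieces / Total Pieces * 100
Good pieces = 3088 - 177 = 2911
QR = 2911 / 3088 * 100 = 94.3%

94.3%


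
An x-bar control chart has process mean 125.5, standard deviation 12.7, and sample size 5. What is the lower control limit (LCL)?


LCL = 125.5 - 3 * 12.7 / sqrt(5)

108.46


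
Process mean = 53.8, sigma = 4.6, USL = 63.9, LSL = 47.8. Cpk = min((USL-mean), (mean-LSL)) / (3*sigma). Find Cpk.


Cpu = (63.9 - 53.8) / (3 * 4.6) = 0.73
Cpl = (53.8 - 47.8) / (3 * 4.6) = 0.43
Cpk = min(0.73, 0.43) = 0.43

0.43


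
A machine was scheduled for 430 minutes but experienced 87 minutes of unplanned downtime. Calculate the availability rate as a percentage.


Formula: Availability = (Planned Time - Downtime) / Planned Time * 100
Uptime = 430 - 87 = 343 min
Availability = 343 / 430 * 100 = 79.8%

79.8%


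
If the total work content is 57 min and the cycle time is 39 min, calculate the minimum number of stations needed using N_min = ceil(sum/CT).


Formula: N_min = ceil(Sum of Task Times / Cycle Time)
N_min = ceil(57 min / 39 min) = ceil(1.4615)
N_min = 2 stations

2


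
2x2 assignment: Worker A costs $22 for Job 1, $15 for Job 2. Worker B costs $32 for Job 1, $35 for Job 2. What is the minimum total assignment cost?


Option 1: A->1 + B->2 = $22 + $35 = $57
Option 2: A->2 + B->1 = $15 + $32 = $47
Min cost = min($57, $47) = $47

$47


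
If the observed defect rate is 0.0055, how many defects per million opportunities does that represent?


DPMO = defect_rate * 1000000 = 0.0055 * 1000000

5500


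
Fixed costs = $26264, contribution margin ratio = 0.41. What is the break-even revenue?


Formula: BER = Fixed Costs / Contribution Margin Ratio
BER = $26264 / 0.41
BER = $64058.54 (to the nearest cent)

$64058.54


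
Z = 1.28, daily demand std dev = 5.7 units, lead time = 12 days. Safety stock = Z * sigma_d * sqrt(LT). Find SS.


Formula: SS = z * sigma_d * sqrt(LT)
sqrt(LT) = sqrt(12) = 3.4641
SS = 1.28 * 5.7 * 3.4641
SS = 25.3 units

25.3 units


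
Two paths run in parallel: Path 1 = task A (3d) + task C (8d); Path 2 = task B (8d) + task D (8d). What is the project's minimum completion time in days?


Path 1 = 3 + 8 = 11 days
Path 2 = 8 + 8 = 16 days
Duration = max(11, 16) = 16 days

16 days


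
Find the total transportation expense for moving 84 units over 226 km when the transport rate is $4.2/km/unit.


TC = dist * cost * units = 226 * 4.2 * 84 = $79732.80

$79732.80
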